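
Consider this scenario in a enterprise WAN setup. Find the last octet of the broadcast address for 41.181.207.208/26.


Given: IP = 41.181.207.208, prefix = /26
Host bits = 32 - 26 = 6
Network last octet = 208 AND mask = 192
Host part size = 2^6 - 1 = 63
Broadcast last octet = 192 OR 63 = 255

255


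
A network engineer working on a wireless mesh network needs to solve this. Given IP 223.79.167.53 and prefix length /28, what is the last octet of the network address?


Given: IP = 223.79.167.53, prefix = /28
Subnet mask = 255.255.255.240
Last octet of IP: 53
Last octet of mask: 240
Network last octet = 53 AND 240 = 48

48


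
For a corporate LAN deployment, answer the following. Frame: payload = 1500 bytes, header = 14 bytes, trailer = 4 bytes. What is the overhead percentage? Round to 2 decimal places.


Given: payload = 1500 B, header = 14 B, trailer = 4 B
Overhead bytes = header + trailer = 14 + 4 = 18
Total frame = payload + overhead = 1500 + 18 = 1518
Overhead % = 18 / 1518 * 100 = 1.1858% -> 1.19% (2 dp)

1.19


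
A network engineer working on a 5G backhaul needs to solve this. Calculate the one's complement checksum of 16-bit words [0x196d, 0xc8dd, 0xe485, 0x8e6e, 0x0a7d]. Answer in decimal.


Given words: [0x196d, 0xc8dd, 0xe485, 0x8e6e, 0x0a7d]
Step 1: Sum all words
Raw sum = 6509 + 51421 + 58501 + 36462 + 2685 = 155578
Step 2: Fold carry: (24506 + 2) = 24508
One's complement = ~24508 & 0xFFFF = 41027

41027


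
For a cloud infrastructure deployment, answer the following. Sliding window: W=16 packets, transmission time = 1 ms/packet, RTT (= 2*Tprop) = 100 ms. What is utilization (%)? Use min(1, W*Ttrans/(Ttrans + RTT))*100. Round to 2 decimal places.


Given: W = 16, Ttrans = 1 ms, RTT = 100 ms (= 2 * Tprop, Tprop = 50 ms)
Cycle time = Ttrans + RTT = 1 + 100 = 101 ms (first packet sent until its ACK returns)
W * Ttrans = 16 * 1 = 16 ms of sending per cycle
W * Ttrans / (Ttrans + RTT) = 16 / 101 = 0.158416
U = min(1, 0.158416) = 0.158416
U% = 15.84%

15.84


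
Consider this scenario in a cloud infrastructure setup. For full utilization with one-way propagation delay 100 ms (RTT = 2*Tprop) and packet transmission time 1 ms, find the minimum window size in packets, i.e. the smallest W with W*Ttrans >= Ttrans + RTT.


Given: Ttrans = 1 ms, RTT = 200 ms (= 2 * Tprop, Tprop = 100 ms)
Time until first ACK returns = Ttrans + RTT = 1 + 200 = 201 ms
Need W * Ttrans >= Ttrans + RTT  ->  W >= (Ttrans + RTT) / Ttrans
(Ttrans + RTT) / Ttrans = 201 / 1 = 201
W_min = ceil(201) = 201

201


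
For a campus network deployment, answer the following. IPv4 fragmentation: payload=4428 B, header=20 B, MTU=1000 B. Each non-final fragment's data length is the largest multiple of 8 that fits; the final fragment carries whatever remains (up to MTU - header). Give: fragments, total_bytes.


Max data per non-final fragment = floor((MTU - header)/8)*8 = floor((1000 - 20)/8)*8 = floor(980/8)*8 = 976 B
Final fragment needs no 8-byte alignment: it can carry up to MTU - header = 980 B
Non-final fragments needed = ceil((payload - 980) / 976) = ceil(3448/976) = ceil(3.5328) = 4
Number of fragments = 4 + 1 = 5
Fragment sizes (data): 4 * 976 B + 524 B (last, 524 <= 980 OK)
Total bytes sent = payload + n_frags * header = 4428 + 5*20 = 4428 + 100 = 4528 B

5, 4528


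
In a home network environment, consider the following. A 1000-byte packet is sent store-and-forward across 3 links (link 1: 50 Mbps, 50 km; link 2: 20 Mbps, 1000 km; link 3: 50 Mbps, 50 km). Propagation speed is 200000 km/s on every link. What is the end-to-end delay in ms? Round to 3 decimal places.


Packet = 1000 bytes = 8000 bits. Store-and-forward: sum (t_trans + t_prop) per link.
Link 1: t_trans = 8000/(50*10^6) s = 0.1600 ms; t_prop = 50/200000 s = 0.2500 ms; subtotal = 0.4100 ms
Link 2: t_trans = 8000/(20*10^6) s = 0.4000 ms; t_prop = 1000/200000 s = 5.0000 ms; subtotal = 5.4000 ms
Link 3: t_trans = 8000/(50*10^6) s = 0.1600 ms; t_prop = 50/200000 s = 0.2500 ms; subtotal = 0.4100 ms
End-to-end = 0.4100 + 5.4000 + 0.4100 = 6.2200 ms -> 6.220 ms (3 dp)

6.220


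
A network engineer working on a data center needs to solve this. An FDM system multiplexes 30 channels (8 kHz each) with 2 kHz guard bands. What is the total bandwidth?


Given: 30 channels, 8 kHz each, guard = 2 kHz
Channel bandwidth = 30 * 8 = 240 kHz
Guard bands = 29 gaps * 2 kHz = 58 kHz
Total = 240 + 58 = 298 kHz

298


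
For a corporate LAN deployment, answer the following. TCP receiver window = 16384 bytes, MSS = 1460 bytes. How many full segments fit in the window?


Given: RWND = 16384 bytes, MSS = 1460 bytes
Full segments = floor(RWND / MSS)
Full segments = floor(16384 / 1460)
Full segments = floor(11.2219) = 11

11


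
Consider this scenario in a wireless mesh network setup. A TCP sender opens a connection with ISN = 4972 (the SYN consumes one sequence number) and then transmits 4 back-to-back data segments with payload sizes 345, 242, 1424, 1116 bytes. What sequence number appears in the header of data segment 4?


The SYN occupies sequence number ISN = 4972, so the first data byte is ISN + 1 = 4973.
SEQ of data segment i = (ISN + 1) + sum of payload sizes of segments 1..i-1.
Segment 1: SEQ = 4973, payload = 345 bytes
Segment 2: SEQ = 5318, payload = 242 bytes
Segment 3: SEQ = 5560, payload = 1424 bytes
Segment 4: SEQ = 6984, payload = 1116 bytes
SEQ of segment 4 = 4973 + 345 + 242 + 1424 = 6984

6984


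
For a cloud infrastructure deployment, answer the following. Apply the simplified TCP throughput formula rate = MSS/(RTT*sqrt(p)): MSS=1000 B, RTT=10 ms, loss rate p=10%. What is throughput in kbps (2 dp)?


Given: MSS = 1000 bytes, RTT = 10 ms, loss = 10%
RTT in seconds = 10 / 1000 = 0.01
Loss rate = 10% = 0.1
sqrt(loss) = sqrt(0.1) = 0.316227766017
Throughput (bytes/s) = 1000 / (0.01 * 0.316227766017) = 316227.7660
Throughput (kbps) = 316227.7660 * 8 / 1000 = 2529.822128 -> 2529.82 kbps (2 dp)

2529.82


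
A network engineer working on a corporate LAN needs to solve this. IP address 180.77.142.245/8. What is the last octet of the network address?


Given: IP = 180.77.142.245, prefix = /8
Subnet mask = 255.0.0.0
Last octet of IP: 245
Last octet of mask: 0
Network last octet = 245 AND 0 = 0

0


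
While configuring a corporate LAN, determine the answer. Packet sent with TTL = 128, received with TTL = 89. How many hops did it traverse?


Given: initial TTL = 128, received TTL = 89
Hops = initial TTL - received TTL
Hops = 128 - 89 = 39

39


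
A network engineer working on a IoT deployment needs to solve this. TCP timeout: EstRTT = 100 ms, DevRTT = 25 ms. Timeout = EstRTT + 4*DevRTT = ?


Given: EstRTT = 100 ms, DevRTT = 25 ms
Timeout = EstRTT + 4 * DevRTT
4 * DevRTT = 4 * 25 = 100
Timeout = 100 + 100 = 200 ms

200


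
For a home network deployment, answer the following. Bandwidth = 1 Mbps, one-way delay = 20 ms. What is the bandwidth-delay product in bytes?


Given: bandwidth = 1 Mbps, delay = 20 ms
BDP in bits = 1 * 10^6 * 20 / 1000
BDP in bits = 20000
BDP in bytes = 20000 / 8 = 2500

2500


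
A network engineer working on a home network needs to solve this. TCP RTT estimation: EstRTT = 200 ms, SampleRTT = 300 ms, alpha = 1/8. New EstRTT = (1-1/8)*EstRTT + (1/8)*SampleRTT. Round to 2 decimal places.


Given: EstRTT = 200 ms, SampleRTT = 300 ms, alpha = 1/8
New EstRTT = (1 - alpha) * EstRTT + alpha * SampleRTT
(7/8) * 200 = 175
(1/8) * 300 = 37.5
New EstRTT = 175 + 37.5 = 212.5 ms -> 212.50 ms (2 dp)

212.50


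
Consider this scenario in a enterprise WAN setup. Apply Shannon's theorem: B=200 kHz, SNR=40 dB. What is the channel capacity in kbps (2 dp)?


Given: B = 200 kHz, SNR = 40 dB
SNR linear = 10^(40/10) = 10000
1 + SNR = 10001
log2(10001) = 13.2878566418
C = 200 * 1000 * 13.2878566418 = 2657571.3284 bps
C = 2657.571328 kbps -> 2657.57 kbps (2 dp)

2657.57


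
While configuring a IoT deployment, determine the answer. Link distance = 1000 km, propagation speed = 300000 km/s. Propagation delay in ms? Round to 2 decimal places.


Given: distance = 1000 km, speed = 300000 km/s
Delay = distance / speed = 1000 / 300000 seconds
Delay in ms = 1000 * 1000 / 300000
Delay = 3.3333 ms
Rounded to 2 dp = 3.33 ms

3.33


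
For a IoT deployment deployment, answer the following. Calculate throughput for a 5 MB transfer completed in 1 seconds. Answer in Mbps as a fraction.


Given: file = 5 MB, time = 1 s
File in Mb = 5 * 8 = 40 Mb
Throughput = 40 / 1 Mbps
Throughput = 40 Mbps

40


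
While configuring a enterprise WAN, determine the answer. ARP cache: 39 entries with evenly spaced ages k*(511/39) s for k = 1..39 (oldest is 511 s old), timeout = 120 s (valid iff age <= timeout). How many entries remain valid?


Ages are k * 511/39 s for k = 1..39 (spacing = 13.1026 s).
Entry k is valid iff k * 511/39 <= 120 iff k <= 39 * 120 / 511 = 9.1585
n_valid = floor(9.1585) = 9
(n_stale = 39 - 9 = 30)

9


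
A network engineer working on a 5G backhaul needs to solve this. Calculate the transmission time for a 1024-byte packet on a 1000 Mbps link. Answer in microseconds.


Given: packet = 1024 bytes, bandwidth = 1000 Mbps
Packet in bits = 1024 * 8 = 8192 bits
Bandwidth = 1000 * 10^6 = 1000000000 bps
Time = 8192 / 1000000000 seconds
Time in us = 8192 * 10^6 / 1000000000 = 8.192

8.192


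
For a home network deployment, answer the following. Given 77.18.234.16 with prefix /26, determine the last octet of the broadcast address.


Given: IP = 77.18.234.16, prefix = /26
Host bits = 32 - 26 = 6
Network last octet = 16 AND mask = 0
Host part size = 2^6 - 1 = 63
Broadcast last octet = 0 OR 63 = 63

63


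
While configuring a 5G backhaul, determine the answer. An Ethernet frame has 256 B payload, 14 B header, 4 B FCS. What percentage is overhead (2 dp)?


Given: payload = 256 B, header = 14 B, trailer = 4 B
Overhead bytes = header + trailer = 14 + 4 = 18
Total frame = payload + overhead = 256 + 18 = 274
Overhead % = 18 / 274 * 100 = 6.5693% -> 6.57% (2 dp)

6.57


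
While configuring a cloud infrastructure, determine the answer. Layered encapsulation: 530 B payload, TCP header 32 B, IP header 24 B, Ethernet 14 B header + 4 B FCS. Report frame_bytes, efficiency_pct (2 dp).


TCP segment = 530 + 32 = 562 B
IP packet = 562 + 24 = 586 B
Ethernet frame = 586 + 14 + 4 = 604 B
Efficiency = app / frame = 530 / 604 = 0.877483 = 87.7483% -> 87.75% (2 dp)

604, 87.75


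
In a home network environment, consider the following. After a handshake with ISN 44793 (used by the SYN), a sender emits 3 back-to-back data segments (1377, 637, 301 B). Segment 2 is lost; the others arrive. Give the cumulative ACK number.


SYN uses sequence number 44793; first data byte = ISN + 1 = 44794.
Segment 1: SEQ = 44794, len = 1377 B, covers [44794, 46170]
Segment 2: SEQ = 46171, len = 637 B, covers [46171, 46807] [LOST]
Segment 3: SEQ = 46808, len = 301 B, covers [46808, 47108]
In-order data received: bytes [44794, 46170] (segments 1..1).
Segment 2 missing -> gap begins at byte 46171; later segments buffered out of order.
Cumulative ACK = next expected in-order byte = 44794 + 1377 = 46171

46171


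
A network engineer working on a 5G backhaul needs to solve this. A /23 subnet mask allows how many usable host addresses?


Given: subnet mask /23
Host bits = 32 - 23 = 9
Total addresses = 2^9 = 512
Usable hosts = 512 - 2 (network + broadcast) = 510

510


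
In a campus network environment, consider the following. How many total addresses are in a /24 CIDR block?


Given: CIDR prefix /24
Host bits = 32 - 24 = 8
Total addresses = 2^8 = 256

256


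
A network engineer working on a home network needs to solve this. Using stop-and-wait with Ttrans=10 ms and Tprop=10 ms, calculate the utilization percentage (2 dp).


Given: Ttrans = 10 ms, Tprop = 10 ms
RTT = 2 * Tprop = 2 * 10 = 20 ms
U = Ttrans / (Ttrans + RTT)
U = 10 / (10 + 20)
U = 10 / 30 = 0.333333
U% = 33.33%

33.33


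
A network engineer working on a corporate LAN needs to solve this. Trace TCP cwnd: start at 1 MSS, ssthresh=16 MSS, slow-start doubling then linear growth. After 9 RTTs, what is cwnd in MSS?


RTT 0: cwnd = 1 MSS (initial)
RTT 1: cwnd = 2 MSS (slow start, doubled)
RTT 2: cwnd = 4 MSS (slow start, doubled)
RTT 3: cwnd = 8 MSS (slow start, doubled)
RTT 4: cwnd = 16 MSS (slow start, doubled)
RTT 5: cwnd = 17 MSS (congestion avoidance, +1)
RTT 6: cwnd = 18 MSS (congestion avoidance, +1)
RTT 7: cwnd = 19 MSS (congestion avoidance, +1)
RTT 8: cwnd = 20 MSS (congestion avoidance, +1)
RTT 9: cwnd = 21 MSS (congestion avoidance, +1)

21


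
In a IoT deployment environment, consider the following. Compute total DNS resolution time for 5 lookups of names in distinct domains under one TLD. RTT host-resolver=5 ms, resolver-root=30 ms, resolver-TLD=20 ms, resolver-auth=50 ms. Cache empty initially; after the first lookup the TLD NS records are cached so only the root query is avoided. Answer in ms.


Lookup 1 (cold cache): local + root + TLD + auth = 5 + 30 + 20 + 50 = 105 ms
Lookups 2..5 (TLD NS cached -> skip root; new domain -> still ask TLD and auth): local + TLD + auth = 5 + 20 + 50 = 75 ms each
Remaining 4 lookups: 4 * 75 = 300 ms
Total = 105 + 300 = 405 ms

405


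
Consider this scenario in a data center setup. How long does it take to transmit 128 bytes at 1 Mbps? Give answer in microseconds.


Given: packet = 128 bytes, bandwidth = 1 Mbps
Packet in bits = 128 * 8 = 1024 bits
Bandwidth = 1 * 10^6 = 1000000 bps
Time = 1024 / 1000000 seconds
Time in us = 1024 * 10^6 / 1000000 = 1024

1024


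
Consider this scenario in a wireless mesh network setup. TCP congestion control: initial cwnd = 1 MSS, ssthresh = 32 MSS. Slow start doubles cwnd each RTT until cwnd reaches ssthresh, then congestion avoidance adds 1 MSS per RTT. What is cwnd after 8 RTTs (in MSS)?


RTT 0: cwnd = 1 MSS (initial)
RTT 1: cwnd = 2 MSS (slow start, doubled)
RTT 2: cwnd = 4 MSS (slow start, doubled)
RTT 3: cwnd = 8 MSS (slow start, doubled)
RTT 4: cwnd = 16 MSS (slow start, doubled)
RTT 5: cwnd = 32 MSS (slow start, doubled)
RTT 6: cwnd = 33 MSS (congestion avoidance, +1)
RTT 7: cwnd = 34 MSS (congestion avoidance, +1)
RTT 8: cwnd = 35 MSS (congestion avoidance, +1)

35


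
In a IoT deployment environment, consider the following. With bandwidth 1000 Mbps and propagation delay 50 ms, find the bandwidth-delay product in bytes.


Given: bandwidth = 1000 Mbps, delay = 50 ms
BDP in bits = 1000 * 10^6 * 50 / 1000
BDP in bits = 50000000
BDP in bytes = 50000000 / 8 = 6250000

6250000


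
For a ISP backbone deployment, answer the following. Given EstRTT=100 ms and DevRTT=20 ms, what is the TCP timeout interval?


Given: EstRTT = 100 ms, DevRTT = 20 ms
Timeout = EstRTT + 4 * DevRTT
4 * DevRTT = 4 * 20 = 80
Timeout = 100 + 80 = 180 ms

180


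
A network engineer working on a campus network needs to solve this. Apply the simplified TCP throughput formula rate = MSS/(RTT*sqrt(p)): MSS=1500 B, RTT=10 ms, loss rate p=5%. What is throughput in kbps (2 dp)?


Given: MSS = 1500 bytes, RTT = 10 ms, loss = 5%
RTT in seconds = 10 / 1000 = 0.01
Loss rate = 5% = 0.05
sqrt(loss) = sqrt(0.05) = 0.223606797750
Throughput (bytes/s) = 1500 / (0.01 * 0.223606797750) = 670820.3932
Throughput (kbps) = 670820.3932 * 8 / 1000 = 5366.563146 -> 5366.56 kbps (2 dp)

5366.56


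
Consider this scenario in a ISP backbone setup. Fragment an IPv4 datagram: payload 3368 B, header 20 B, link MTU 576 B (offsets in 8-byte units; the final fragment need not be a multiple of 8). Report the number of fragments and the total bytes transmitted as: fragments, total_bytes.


Max data per non-final fragment = floor((MTU - header)/8)*8 = floor((576 - 20)/8)*8 = floor(556/8)*8 = 552 B
Final fragment needs no 8-byte alignment: it can carry up to MTU - header = 556 B
Non-final fragments needed = ceil((payload - 556) / 552) = ceil(2812/552) = ceil(5.0942) = 6
Number of fragments = 6 + 1 = 7
Fragment sizes (data): 6 * 552 B + 56 B (last, 56 <= 556 OK)
Total bytes sent = payload + n_frags * header = 3368 + 7*20 = 3368 + 140 = 3508 B

7, 3508


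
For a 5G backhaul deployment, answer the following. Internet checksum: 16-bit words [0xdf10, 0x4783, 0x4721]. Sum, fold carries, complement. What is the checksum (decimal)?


Given words: [0xdf10, 0x4783, 0x4721]
Step 1: Sum all words
Raw sum = 57104 + 18307 + 18209 = 93620
Step 2: Fold carry: (28084 + 1) = 28085
One's complement = ~28085 & 0xFFFF = 37450

37450


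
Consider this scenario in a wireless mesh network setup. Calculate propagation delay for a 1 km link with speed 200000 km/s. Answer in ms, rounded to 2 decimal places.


Given: distance = 1 km, speed = 200000 km/s
Delay = distance / speed = 1 / 200000 seconds
Delay in ms = 1 * 1000 / 200000
Delay = 0.0050 ms
Rounded to 2 dp = 0.01 ms

0.01


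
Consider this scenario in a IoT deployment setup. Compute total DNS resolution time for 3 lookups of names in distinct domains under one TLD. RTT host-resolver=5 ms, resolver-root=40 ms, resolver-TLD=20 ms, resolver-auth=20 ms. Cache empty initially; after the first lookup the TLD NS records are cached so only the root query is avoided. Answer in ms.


Lookup 1 (cold cache): local + root + TLD + auth = 5 + 40 + 20 + 20 = 85 ms
Lookups 2..3 (TLD NS cached -> skip root; new domain -> still ask TLD and auth): local + TLD + auth = 5 + 20 + 20 = 45 ms each
Remaining 2 lookups: 2 * 45 = 90 ms
Total = 85 + 90 = 175 ms

175


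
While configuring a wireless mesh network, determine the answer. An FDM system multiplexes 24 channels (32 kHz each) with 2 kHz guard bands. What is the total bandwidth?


Given: 24 channels, 32 kHz each, guard = 2 kHz
Channel bandwidth = 24 * 32 = 768 kHz
Guard bands = 23 gaps * 2 kHz = 46 kHz
Total = 768 + 46 = 814 kHz

814


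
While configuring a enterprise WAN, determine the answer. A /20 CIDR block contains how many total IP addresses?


Given: CIDR prefix /20
Host bits = 32 - 20 = 12
Total addresses = 2^12 = 4096

4096


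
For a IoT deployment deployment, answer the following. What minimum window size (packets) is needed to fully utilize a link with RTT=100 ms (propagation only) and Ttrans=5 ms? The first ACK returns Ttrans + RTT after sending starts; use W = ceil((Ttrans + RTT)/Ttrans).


Given: Ttrans = 5 ms, RTT = 100 ms (= 2 * Tprop, Tprop = 50 ms)
Time until first ACK returns = Ttrans + RTT = 5 + 100 = 105 ms
Need W * Ttrans >= Ttrans + RTT  ->  W >= (Ttrans + RTT) / Ttrans
(Ttrans + RTT) / Ttrans = 105 / 5 = 21
W_min = ceil(21) = 21

21


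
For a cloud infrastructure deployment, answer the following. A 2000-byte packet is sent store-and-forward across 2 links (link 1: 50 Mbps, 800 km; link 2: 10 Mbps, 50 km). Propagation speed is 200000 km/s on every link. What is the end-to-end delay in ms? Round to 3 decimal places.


Packet = 2000 bytes = 16000 bits. Store-and-forward: sum (t_trans + t_prop) per link.
Link 1: t_trans = 16000/(50*10^6) s = 0.3200 ms; t_prop = 800/200000 s = 4.0000 ms; subtotal = 4.3200 ms
Link 2: t_trans = 16000/(10*10^6) s = 1.6000 ms; t_prop = 50/200000 s = 0.2500 ms; subtotal = 1.8500 ms
End-to-end = 4.3200 + 1.8500 = 6.1700 ms -> 6.170 ms (3 dp)

6.170


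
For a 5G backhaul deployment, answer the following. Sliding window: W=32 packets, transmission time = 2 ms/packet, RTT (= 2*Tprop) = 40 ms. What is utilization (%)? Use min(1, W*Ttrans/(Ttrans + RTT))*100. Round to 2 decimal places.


Given: W = 32, Ttrans = 2 ms, RTT = 40 ms (= 2 * Tprop, Tprop = 20 ms)
Cycle time = Ttrans + RTT = 2 + 40 = 42 ms (first packet sent until its ACK returns)
W * Ttrans = 32 * 2 = 64 ms of sending per cycle
W * Ttrans / (Ttrans + RTT) = 64 / 42 = 1.523810
U = min(1, 1.523810) = 1.000000
U% = 100.00%

100.00


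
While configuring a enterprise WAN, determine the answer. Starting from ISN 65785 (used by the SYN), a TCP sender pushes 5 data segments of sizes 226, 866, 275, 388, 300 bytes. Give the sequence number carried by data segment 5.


The SYN occupies sequence number ISN = 65785, so the first data byte is ISN + 1 = 65786.
SEQ of data segment i = (ISN + 1) + sum of payload sizes of segments 1..i-1.
Segment 1: SEQ = 65786, payload = 226 bytes
Segment 2: SEQ = 66012, payload = 866 bytes
Segment 3: SEQ = 66878, payload = 275 bytes
Segment 4: SEQ = 67153, payload = 388 bytes
Segment 5: SEQ = 67541, payload = 300 bytes
SEQ of segment 5 = 65786 + 226 + 866 + 275 + 388 = 67541

67541


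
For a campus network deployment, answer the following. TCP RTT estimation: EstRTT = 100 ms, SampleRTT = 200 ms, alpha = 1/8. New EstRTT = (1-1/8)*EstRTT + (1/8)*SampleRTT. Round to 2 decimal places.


Given: EstRTT = 100 ms, SampleRTT = 200 ms, alpha = 1/8
New EstRTT = (1 - alpha) * EstRTT + alpha * SampleRTT
(7/8) * 100 = 87.5
(1/8) * 200 = 25
New EstRTT = 87.5 + 25 = 112.5 ms -> 112.50 ms (2 dp)

112.50


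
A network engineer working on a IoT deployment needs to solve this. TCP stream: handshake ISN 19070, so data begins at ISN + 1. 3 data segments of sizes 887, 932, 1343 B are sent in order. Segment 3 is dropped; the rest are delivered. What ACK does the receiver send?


SYN uses sequence number 19070; first data byte = ISN + 1 = 19071.
Segment 1: SEQ = 19071, len = 887 B, covers [19071, 19957]
Segment 2: SEQ = 19958, len = 932 B, covers [19958, 20889]
Segment 3: SEQ = 20890, len = 1343 B, covers [20890, 22232] [LOST]
In-order data received: bytes [19071, 20889] (segments 1..2).
Segment 3 missing -> gap begins at byte 20890.
Cumulative ACK = next expected in-order byte = 19071 + 887 + 932 = 20890

20890


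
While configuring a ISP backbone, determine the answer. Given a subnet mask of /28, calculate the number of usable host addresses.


Given: subnet mask /28
Host bits = 32 - 28 = 4
Total addresses = 2^4 = 16
Usable hosts = 16 - 2 (network + broadcast) = 14

14


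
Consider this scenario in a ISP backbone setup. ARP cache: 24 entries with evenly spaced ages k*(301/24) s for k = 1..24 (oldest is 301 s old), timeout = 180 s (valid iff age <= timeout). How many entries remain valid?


Ages are k * 301/24 s for k = 1..24 (spacing = 12.5417 s).
Entry k is valid iff k * 301/24 <= 180 iff k <= 24 * 180 / 301 = 14.3522
n_valid = floor(14.3522) = 14
(n_stale = 24 - 14 = 10)

14


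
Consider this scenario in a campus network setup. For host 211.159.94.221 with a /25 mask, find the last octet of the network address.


Given: IP = 211.159.94.221, prefix = /25
Subnet mask = 255.255.255.128
Last octet of IP: 221
Last octet of mask: 128
Network last octet = 221 AND 128 = 128

128


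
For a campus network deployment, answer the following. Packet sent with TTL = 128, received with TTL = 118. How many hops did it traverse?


Given: initial TTL = 128, received TTL = 118
Hops = initial TTL - received TTL
Hops = 128 - 118 = 10

10


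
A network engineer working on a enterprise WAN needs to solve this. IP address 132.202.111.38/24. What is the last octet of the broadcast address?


Given: IP = 132.202.111.38, prefix = /24
Host bits = 32 - 24 = 8
Network last octet = 38 AND mask = 0
Host part size = 2^8 - 1 = 255
Broadcast last octet = 0 OR 255 = 255

255


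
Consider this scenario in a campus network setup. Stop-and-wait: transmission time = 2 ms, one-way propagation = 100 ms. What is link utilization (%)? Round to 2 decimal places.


Given: Ttrans = 2 ms, Tprop = 100 ms
RTT = 2 * Tprop = 2 * 100 = 200 ms
U = Ttrans / (Ttrans + RTT)
U = 2 / (2 + 200)
U = 2 / 202 = 0.009901
U% = 0.99%

0.99


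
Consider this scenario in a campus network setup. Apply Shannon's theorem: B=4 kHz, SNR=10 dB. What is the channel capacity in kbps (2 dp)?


Given: B = 4 kHz, SNR = 10 dB
SNR linear = 10^(10/10) = 10
1 + SNR = 11
log2(11) = 3.4594316186
C = 4 * 1000 * 3.4594316186 = 13837.7265 bps
C = 13.837726 kbps -> 13.84 kbps (2 dp)

13.84


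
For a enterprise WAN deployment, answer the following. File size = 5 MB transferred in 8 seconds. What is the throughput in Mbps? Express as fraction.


Given: file = 5 MB, time = 8 s
File in Mb = 5 * 8 = 40 Mb
Throughput = 40 / 8 Mbps
Throughput = 5 Mbps

5


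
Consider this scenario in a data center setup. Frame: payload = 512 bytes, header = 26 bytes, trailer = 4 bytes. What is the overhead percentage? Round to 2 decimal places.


Given: payload = 512 B, header = 26 B, trailer = 4 B
Overhead bytes = header + trailer = 26 + 4 = 30
Total frame = payload + overhead = 512 + 30 = 542
Overhead % = 30 / 542 * 100 = 5.5351% -> 5.54% (2 dp)

5.54


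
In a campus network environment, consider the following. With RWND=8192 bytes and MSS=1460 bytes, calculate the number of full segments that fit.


Given: RWND = 8192 bytes, MSS = 1460 bytes
Full segments = floor(RWND / MSS)
Full segments = floor(8192 / 1460)
Full segments = floor(5.611) = 5

5


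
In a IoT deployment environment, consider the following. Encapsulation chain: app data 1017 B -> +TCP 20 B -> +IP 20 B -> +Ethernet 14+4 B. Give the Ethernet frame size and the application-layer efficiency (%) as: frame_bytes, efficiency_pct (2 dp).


TCP segment = 1017 + 20 = 1037 B
IP packet = 1037 + 20 = 1057 B
Ethernet frame = 1057 + 14 + 4 = 1075 B
Efficiency = app / frame = 1017 / 1075 = 0.946047 = 94.6047% -> 94.60% (2 dp)

1075, 94.60


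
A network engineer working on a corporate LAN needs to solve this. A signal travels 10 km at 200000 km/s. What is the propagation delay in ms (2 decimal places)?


Given: distance = 10 km, speed = 200000 km/s
Delay = distance / speed = 10 / 200000 seconds
Delay in ms = 10 * 1000 / 200000
Delay = 0.0500 ms
Rounded to 2 dp = 0.05 ms

0.05


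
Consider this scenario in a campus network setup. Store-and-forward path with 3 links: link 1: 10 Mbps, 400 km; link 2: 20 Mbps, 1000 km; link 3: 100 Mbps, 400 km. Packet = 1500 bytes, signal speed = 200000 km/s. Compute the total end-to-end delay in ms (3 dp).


Packet = 1500 bytes = 12000 bits. Store-and-forward: sum (t_trans + t_prop) per link.
Link 1: t_trans = 12000/(10*10^6) s = 1.2000 ms; t_prop = 400/200000 s = 2.0000 ms; subtotal = 3.2000 ms
Link 2: t_trans = 12000/(20*10^6) s = 0.6000 ms; t_prop = 1000/200000 s = 5.0000 ms; subtotal = 5.6000 ms
Link 3: t_trans = 12000/(100*10^6) s = 0.1200 ms; t_prop = 400/200000 s = 2.0000 ms; subtotal = 2.1200 ms
End-to-end = 3.2000 + 5.6000 + 2.1200 = 10.9200 ms -> 10.920 ms (3 dp)

10.920


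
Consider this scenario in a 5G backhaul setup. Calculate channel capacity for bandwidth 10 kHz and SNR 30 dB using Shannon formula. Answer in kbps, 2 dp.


Given: B = 10 kHz, SNR = 30 dB
SNR linear = 10^(30/10) = 1000
1 + SNR = 1001
log2(1001) = 9.9672262588
C = 10 * 1000 * 9.9672262588 = 99672.2626 bps
C = 99.672263 kbps -> 99.67 kbps (2 dp)

99.67


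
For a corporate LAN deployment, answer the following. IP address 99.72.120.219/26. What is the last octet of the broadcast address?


Given: IP = 99.72.120.219, prefix = /26
Host bits = 32 - 26 = 6
Network last octet = 219 AND mask = 192
Host part size = 2^6 - 1 = 63
Broadcast last octet = 192 OR 63 = 255

255


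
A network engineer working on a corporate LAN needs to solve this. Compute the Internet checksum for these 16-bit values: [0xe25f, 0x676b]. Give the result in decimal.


Given words: [0xe25f, 0x676b]
Step 1: Sum all words
Raw sum = 57951 + 26475 = 84426
Step 2: Fold carry: (18890 + 1) = 18891
One's complement = ~18891 & 0xFFFF = 46644

46644


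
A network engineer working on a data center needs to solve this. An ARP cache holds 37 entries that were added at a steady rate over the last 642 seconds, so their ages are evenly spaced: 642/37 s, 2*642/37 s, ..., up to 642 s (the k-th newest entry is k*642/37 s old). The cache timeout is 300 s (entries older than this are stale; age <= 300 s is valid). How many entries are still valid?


Ages are k * 642/37 s for k = 1..37 (spacing = 17.3514 s).
Entry k is valid iff k * 642/37 <= 300 iff k <= 37 * 300 / 642 = 17.2897
n_valid = floor(17.2897) = 17
(n_stale = 37 - 17 = 20)

17


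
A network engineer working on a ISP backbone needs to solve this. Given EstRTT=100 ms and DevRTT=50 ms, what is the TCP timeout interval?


Given: EstRTT = 100 ms, DevRTT = 50 ms
Timeout = EstRTT + 4 * DevRTT
4 * DevRTT = 4 * 50 = 200
Timeout = 100 + 200 = 300 ms

300


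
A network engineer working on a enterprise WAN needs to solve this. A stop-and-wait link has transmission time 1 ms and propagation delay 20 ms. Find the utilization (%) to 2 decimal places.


Given: Ttrans = 1 ms, Tprop = 20 ms
RTT = 2 * Tprop = 2 * 20 = 40 ms
U = Ttrans / (Ttrans + RTT)
U = 1 / (1 + 40)
U = 1 / 41 = 0.02439
U% = 2.44%

2.44


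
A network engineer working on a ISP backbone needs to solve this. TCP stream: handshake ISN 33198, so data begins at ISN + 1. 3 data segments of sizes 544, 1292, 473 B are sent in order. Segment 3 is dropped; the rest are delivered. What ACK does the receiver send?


SYN uses sequence number 33198; first data byte = ISN + 1 = 33199.
Segment 1: SEQ = 33199, len = 544 B, covers [33199, 33742]
Segment 2: SEQ = 33743, len = 1292 B, covers [33743, 35034]
Segment 3: SEQ = 35035, len = 473 B, covers [35035, 35507] [LOST]
In-order data received: bytes [33199, 35034] (segments 1..2).
Segment 3 missing -> gap begins at byte 35035.
Cumulative ACK = next expected in-order byte = 33199 + 544 + 1292 = 35035

35035


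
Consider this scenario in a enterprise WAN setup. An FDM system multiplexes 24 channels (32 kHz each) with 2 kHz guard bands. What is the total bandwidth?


Given: 24 channels, 32 kHz each, guard = 2 kHz
Channel bandwidth = 24 * 32 = 768 kHz
Guard bands = 23 gaps * 2 kHz = 46 kHz
Total = 768 + 46 = 814 kHz

814


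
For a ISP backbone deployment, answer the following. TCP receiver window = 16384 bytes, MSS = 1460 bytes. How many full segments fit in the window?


Given: RWND = 16384 bytes, MSS = 1460 bytes
Full segments = floor(RWND / MSS)
Full segments = floor(16384 / 1460)
Full segments = floor(11.2219) = 11

11


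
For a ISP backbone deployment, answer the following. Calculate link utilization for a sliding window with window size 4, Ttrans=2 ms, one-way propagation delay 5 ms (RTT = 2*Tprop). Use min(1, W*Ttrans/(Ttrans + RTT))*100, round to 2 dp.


Given: W = 4, Ttrans = 2 ms, RTT = 10 ms (= 2 * Tprop, Tprop = 5 ms)
Cycle time = Ttrans + RTT = 2 + 10 = 12 ms (first packet sent until its ACK returns)
W * Ttrans = 4 * 2 = 8 ms of sending per cycle
W * Ttrans / (Ttrans + RTT) = 8 / 12 = 0.666667
U = min(1, 0.666667) = 0.666667
U% = 66.67%

66.67


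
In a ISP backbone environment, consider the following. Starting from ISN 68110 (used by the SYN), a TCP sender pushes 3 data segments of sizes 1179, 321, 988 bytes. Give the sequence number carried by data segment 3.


The SYN occupies sequence number ISN = 68110, so the first data byte is ISN + 1 = 68111.
SEQ of data segment i = (ISN + 1) + sum of payload sizes of segments 1..i-1.
Segment 1: SEQ = 68111, payload = 1179 bytes
Segment 2: SEQ = 69290, payload = 321 bytes
Segment 3: SEQ = 69611, payload = 988 bytes
SEQ of segment 3 = 68111 + 1179 + 321 = 69611

69611


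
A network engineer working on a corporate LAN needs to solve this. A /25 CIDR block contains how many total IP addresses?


Given: CIDR prefix /25
Host bits = 32 - 25 = 7
Total addresses = 2^7 = 128

128


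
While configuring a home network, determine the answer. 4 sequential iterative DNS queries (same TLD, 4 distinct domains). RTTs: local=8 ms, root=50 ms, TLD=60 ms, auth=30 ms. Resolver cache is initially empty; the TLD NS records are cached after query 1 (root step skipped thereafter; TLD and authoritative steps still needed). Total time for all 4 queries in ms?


Lookup 1 (cold cache): local + root + TLD + auth = 8 + 50 + 60 + 30 = 148 ms
Lookups 2..4 (TLD NS cached -> skip root; new domain -> still ask TLD and auth): local + TLD + auth = 8 + 60 + 30 = 98 ms each
Remaining 3 lookups: 3 * 98 = 294 ms
Total = 148 + 294 = 442 ms

442


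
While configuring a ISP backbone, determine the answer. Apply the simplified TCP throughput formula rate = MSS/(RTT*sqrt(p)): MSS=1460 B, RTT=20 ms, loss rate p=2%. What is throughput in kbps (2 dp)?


Given: MSS = 1460 bytes, RTT = 20 ms, loss = 2%
RTT in seconds = 20 / 1000 = 0.02
Loss rate = 2% = 0.02
sqrt(loss) = sqrt(0.02) = 0.141421356237
Throughput (bytes/s) = 1460 / (0.02 * 0.141421356237) = 516187.9503
Throughput (kbps) = 516187.9503 * 8 / 1000 = 4129.503602 -> 4129.50 kbps (2 dp)

4129.50


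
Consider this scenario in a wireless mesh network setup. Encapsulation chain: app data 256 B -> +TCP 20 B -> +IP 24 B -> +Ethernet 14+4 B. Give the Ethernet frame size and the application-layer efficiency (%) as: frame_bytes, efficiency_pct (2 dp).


TCP segment = 256 + 20 = 276 B
IP packet = 276 + 24 = 300 B
Ethernet frame = 300 + 14 + 4 = 318 B
Efficiency = app / frame = 256 / 318 = 0.805031 = 80.5031% -> 80.50% (2 dp)

318, 80.50


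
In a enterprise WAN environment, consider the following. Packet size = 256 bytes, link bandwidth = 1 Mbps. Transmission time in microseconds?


Given: packet = 256 bytes, bandwidth = 1 Mbps
Packet in bits = 256 * 8 = 2048 bits
Bandwidth = 1 * 10^6 = 1000000 bps
Time = 2048 / 1000000 seconds
Time in us = 2048 * 10^6 / 1000000 = 2048

2048


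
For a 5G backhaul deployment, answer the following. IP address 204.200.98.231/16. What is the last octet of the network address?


Given: IP = 204.200.98.231, prefix = /16
Subnet mask = 255.255.0.0
Last octet of IP: 231
Last octet of mask: 0
Network last octet = 231 AND 0 = 0

0


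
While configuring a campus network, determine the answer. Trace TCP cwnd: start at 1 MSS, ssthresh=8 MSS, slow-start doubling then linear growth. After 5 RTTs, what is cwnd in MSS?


RTT 0: cwnd = 1 MSS (initial)
RTT 1: cwnd = 2 MSS (slow start, doubled)
RTT 2: cwnd = 4 MSS (slow start, doubled)
RTT 3: cwnd = 8 MSS (slow start, doubled)
RTT 4: cwnd = 9 MSS (congestion avoidance, +1)
RTT 5: cwnd = 10 MSS (congestion avoidance, +1)

10


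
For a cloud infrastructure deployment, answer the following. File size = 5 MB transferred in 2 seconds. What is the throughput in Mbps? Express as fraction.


Given: file = 5 MB, time = 2 s
File in Mb = 5 * 8 = 40 Mb
Throughput = 40 / 2 Mbps
Throughput = 20 Mbps

20


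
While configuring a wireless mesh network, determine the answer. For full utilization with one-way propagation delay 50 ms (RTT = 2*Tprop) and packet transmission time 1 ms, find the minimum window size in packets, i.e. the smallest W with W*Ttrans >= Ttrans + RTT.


Given: Ttrans = 1 ms, RTT = 100 ms (= 2 * Tprop, Tprop = 50 ms)
Time until first ACK returns = Ttrans + RTT = 1 + 100 = 101 ms
Need W * Ttrans >= Ttrans + RTT  ->  W >= (Ttrans + RTT) / Ttrans
(Ttrans + RTT) / Ttrans = 101 / 1 = 101
W_min = ceil(101) = 101

101


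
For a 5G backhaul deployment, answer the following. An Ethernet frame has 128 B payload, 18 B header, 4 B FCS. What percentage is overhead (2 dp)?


Given: payload = 128 B, header = 18 B, trailer = 4 B
Overhead bytes = header + trailer = 18 + 4 = 22
Total frame = payload + overhead = 128 + 22 = 150
Overhead % = 22 / 150 * 100 = 14.6667% -> 14.67% (2 dp)

14.67


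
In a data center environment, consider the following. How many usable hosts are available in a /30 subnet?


Given: subnet mask /30
Host bits = 32 - 30 = 2
Total addresses = 2^2 = 4
Usable hosts = 4 - 2 (network + broadcast) = 2

2


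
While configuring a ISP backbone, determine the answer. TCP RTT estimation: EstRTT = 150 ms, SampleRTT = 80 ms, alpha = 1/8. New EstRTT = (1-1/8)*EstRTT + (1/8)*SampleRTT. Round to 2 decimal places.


Given: EstRTT = 150 ms, SampleRTT = 80 ms, alpha = 1/8
New EstRTT = (1 - alpha) * EstRTT + alpha * SampleRTT
(7/8) * 150 = 131.25
(1/8) * 80 = 10
New EstRTT = 131.25 + 10 = 141.25 ms -> 141.25 ms (2 dp)

141.25


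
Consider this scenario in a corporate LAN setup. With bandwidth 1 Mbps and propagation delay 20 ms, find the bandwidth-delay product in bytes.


Given: bandwidth = 1 Mbps, delay = 20 ms
BDP in bits = 1 * 10^6 * 20 / 1000
BDP in bits = 20000
BDP in bytes = 20000 / 8 = 2500

2500


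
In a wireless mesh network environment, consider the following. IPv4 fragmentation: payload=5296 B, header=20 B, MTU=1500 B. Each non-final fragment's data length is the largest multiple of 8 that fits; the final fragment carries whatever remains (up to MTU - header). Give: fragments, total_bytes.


Max data per non-final fragment = floor((MTU - header)/8)*8 = floor((1500 - 20)/8)*8 = floor(1480/8)*8 = 1480 B
Final fragment needs no 8-byte alignment: it can carry up to MTU - header = 1480 B
Non-final fragments needed = ceil((payload - 1480) / 1480) = ceil(3816/1480) = ceil(2.5784) = 3
Number of fragments = 3 + 1 = 4
Fragment sizes (data): 3 * 1480 B + 856 B (last, 856 <= 1480 OK)
Total bytes sent = payload + n_frags * header = 5296 + 4*20 = 5296 + 80 = 5376 B

4, 5376


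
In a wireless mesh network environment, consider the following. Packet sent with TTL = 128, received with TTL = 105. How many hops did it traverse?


Given: initial TTL = 128, received TTL = 105
Hops = initial TTL - received TTL
Hops = 128 - 105 = 23

23


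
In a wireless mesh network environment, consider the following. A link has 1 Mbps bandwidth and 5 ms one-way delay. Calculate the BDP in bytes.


Given: bandwidth = 1 Mbps, delay = 5 ms
BDP in bits = 1 * 10^6 * 5 / 1000
BDP in bits = 5000
BDP in bytes = 5000 / 8 = 625

625


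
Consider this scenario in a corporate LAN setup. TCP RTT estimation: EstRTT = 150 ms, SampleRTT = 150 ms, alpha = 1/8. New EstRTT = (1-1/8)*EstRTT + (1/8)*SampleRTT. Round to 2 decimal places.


Given: EstRTT = 150 ms, SampleRTT = 150 ms, alpha = 1/8
New EstRTT = (1 - alpha) * EstRTT + alpha * SampleRTT
(7/8) * 150 = 131.25
(1/8) * 150 = 18.75
New EstRTT = 131.25 + 18.75 = 150 ms -> 150.00 ms (2 dp)

150.00


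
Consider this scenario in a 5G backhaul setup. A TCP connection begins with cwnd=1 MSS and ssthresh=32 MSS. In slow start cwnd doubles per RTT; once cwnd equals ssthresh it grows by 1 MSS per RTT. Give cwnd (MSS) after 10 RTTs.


RTT 0: cwnd = 1 MSS (initial)
RTT 1: cwnd = 2 MSS (slow start, doubled)
RTT 2: cwnd = 4 MSS (slow start, doubled)
RTT 3: cwnd = 8 MSS (slow start, doubled)
RTT 4: cwnd = 16 MSS (slow start, doubled)
RTT 5: cwnd = 32 MSS (slow start, doubled)
RTT 6: cwnd = 33 MSS (congestion avoidance, +1)
RTT 7: cwnd = 34 MSS (congestion avoidance, +1)
RTT 8: cwnd = 35 MSS (congestion avoidance, +1)
RTT 9: cwnd = 36 MSS (congestion avoidance, +1)
RTT 10: cwnd = 37 MSS (congestion avoidance, +1)

37


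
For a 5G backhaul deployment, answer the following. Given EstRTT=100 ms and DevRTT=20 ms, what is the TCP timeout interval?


Given: EstRTT = 100 ms, DevRTT = 20 ms
Timeout = EstRTT + 4 * DevRTT
4 * DevRTT = 4 * 20 = 80
Timeout = 100 + 80 = 180 ms

180


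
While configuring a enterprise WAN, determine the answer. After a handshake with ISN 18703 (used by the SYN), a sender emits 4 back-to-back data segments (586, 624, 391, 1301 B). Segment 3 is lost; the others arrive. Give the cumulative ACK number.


SYN uses sequence number 18703; first data byte = ISN + 1 = 18704.
Segment 1: SEQ = 18704, len = 586 B, covers [18704, 19289]
Segment 2: SEQ = 19290, len = 624 B, covers [19290, 19913]
Segment 3: SEQ = 19914, len = 391 B, covers [19914, 20304] [LOST]
Segment 4: SEQ = 20305, len = 1301 B, covers [20305, 21605]
In-order data received: bytes [18704, 19913] (segments 1..2).
Segment 3 missing -> gap begins at byte 19914; later segments buffered out of order.
Cumulative ACK = next expected in-order byte = 18704 + 586 + 624 = 19914

19914


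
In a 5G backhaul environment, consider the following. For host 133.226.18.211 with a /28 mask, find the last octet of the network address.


Given: IP = 133.226.18.211, prefix = /28
Subnet mask = 255.255.255.240
Last octet of IP: 211
Last octet of mask: 240
Network last octet = 211 AND 240 = 208

208


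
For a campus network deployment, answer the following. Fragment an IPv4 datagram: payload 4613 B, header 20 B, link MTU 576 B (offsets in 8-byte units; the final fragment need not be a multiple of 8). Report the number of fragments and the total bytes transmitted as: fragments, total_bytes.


Max data per non-final fragment = floor((MTU - header)/8)*8 = floor((576 - 20)/8)*8 = floor(556/8)*8 = 552 B
Final fragment needs no 8-byte alignment: it can carry up to MTU - header = 556 B
Non-final fragments needed = ceil((payload - 556) / 552) = ceil(4057/552) = ceil(7.3496) = 8
Number of fragments = 8 + 1 = 9
Fragment sizes (data): 8 * 552 B + 197 B (last, 197 <= 556 OK)
Total bytes sent = payload + n_frags * header = 4613 + 9*20 = 4613 + 180 = 4793 B

9, 4793
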